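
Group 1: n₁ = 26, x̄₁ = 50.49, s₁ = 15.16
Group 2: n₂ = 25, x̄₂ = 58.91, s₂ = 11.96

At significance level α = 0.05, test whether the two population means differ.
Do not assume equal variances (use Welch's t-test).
Welch's two-sample t-test:
H₀: μ₁ = μ₂
H₁: μ₁ ≠ μ₂
s₁²/n₁ = 15.16²/26 = 8.8394,  s₂²/n₂ = 11.96²/25 = 5.7217
SE = √(s₁²/n₁ + s₂²/n₂) = √(8.8394 + 5.7217) = 3.8159
df (Welch-Satterthwaite) = (s₁²/n₁ + s₂²/n₂)² / [(s₁²/n₁)²/(n₁-1) + (s₂²/n₂)²/(n₂-1)] ≈ 47.23
t = (x̄₁ - x̄₂) / SE = (50.49 - 58.91) / 3.8159 = -8.42 / 3.8159 = -2.207
p-value = 0.0322

Since p-value < α = 0.05, we reject H₀.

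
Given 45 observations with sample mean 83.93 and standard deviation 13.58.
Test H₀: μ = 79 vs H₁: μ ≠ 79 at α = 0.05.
One-sample t-test:
H₀: μ = 79
H₁: μ ≠ 79
df = n - 1 = 44
t = (x̄ - μ₀) / (s/√n) = (83.93 - 79) / (13.58/√45) = 2.435
p-value = 0.0190

Since p-value < α = 0.05, we reject H₀.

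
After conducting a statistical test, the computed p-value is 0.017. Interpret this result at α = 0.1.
Since p = 0.017 < α = 0.1, reject H₀.
There is sufficient evidence to reject the null hypothesis; the result is statistically significant at the 0.1 level.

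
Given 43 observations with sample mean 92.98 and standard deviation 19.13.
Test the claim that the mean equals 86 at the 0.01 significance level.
One-sample t-test:
H₀: μ = 86
H₁: μ ≠ 86
df = n - 1 = 42
t = (x̄ - μ₀) / (s/√n) = (92.98 - 86) / (19.13/√43) = 2.393
p-value = 0.0213

Since p-value > α = 0.01, we fail to reject H₀.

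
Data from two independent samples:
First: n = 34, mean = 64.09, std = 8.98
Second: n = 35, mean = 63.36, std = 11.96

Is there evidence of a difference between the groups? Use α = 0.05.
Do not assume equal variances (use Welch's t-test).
Welch's two-sample t-test:
H₀: μ₁ = μ₂
H₁: μ₁ ≠ μ₂
s₁²/n₁ = 8.98²/34 = 2.3718,  s₂²/n₂ = 11.96²/35 = 4.0869
SE = √(s₁²/n₁ + s₂²/n₂) = √(2.3718 + 4.0869) = 2.5414
df (Welch-Satterthwaite) = (s₁²/n₁ + s₂²/n₂)² / [(s₁²/n₁)²/(n₁-1) + (s₂²/n₂)²/(n₂-1)] ≈ 63.04
t = (x̄₁ - x̄₂) / SE = (64.09 - 63.36) / 2.5414 = 0.73 / 2.5414 = 0.287
p-value = 0.7749

Since p-value > α = 0.05, we fail to reject H₀.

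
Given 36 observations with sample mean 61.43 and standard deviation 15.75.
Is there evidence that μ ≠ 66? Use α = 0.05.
One-sample t-test:
H₀: μ = 66
H₁: μ ≠ 66
df = n - 1 = 35
t = (x̄ - μ₀) / (s/√n) = (61.43 - 66) / (15.75/√36) = -1.741
p-value = 0.0905

Since p-value > α = 0.05, we fail to reject H₀.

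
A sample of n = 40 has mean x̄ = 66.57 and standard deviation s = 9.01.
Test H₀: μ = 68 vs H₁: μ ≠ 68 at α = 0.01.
One-sample t-test:
H₀: μ = 68
H₁: μ ≠ 68
df = n - 1 = 39
t = (x̄ - μ₀) / (s/√n) = (66.57 - 68) / (9.01/√40) = -1.004
p-value = 0.3217

Since p-value > α = 0.01, we fail to reject H₀.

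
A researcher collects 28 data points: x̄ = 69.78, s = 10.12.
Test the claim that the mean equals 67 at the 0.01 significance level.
One-sample t-test:
H₀: μ = 67
H₁: μ ≠ 67
df = n - 1 = 27
t = (x̄ - μ₀) / (s/√n) = (69.78 - 67) / (10.12/√28) = 1.454
p-value = 0.1576

Since p-value > α = 0.01, we fail to reject H₀.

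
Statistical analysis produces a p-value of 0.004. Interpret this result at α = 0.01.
Since p = 0.004 < α = 0.01, reject H₀.
There is sufficient evidence to reject the null hypothesis; the result is statistically significant at the 0.01 level.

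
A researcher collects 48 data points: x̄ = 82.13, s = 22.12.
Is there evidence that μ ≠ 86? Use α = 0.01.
One-sample t-test:
H₀: μ = 86
H₁: μ ≠ 86
df = n - 1 = 47
t = (x̄ - μ₀) / (s/√n) = (82.13 - 86) / (22.12/√48) = -1.212
p-value = 0.2315

Since p-value > α = 0.01, we fail to reject H₀.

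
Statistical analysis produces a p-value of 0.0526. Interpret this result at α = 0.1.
Since p = 0.0526 < α = 0.1, reject H₀.
There is sufficient evidence to reject the null hypothesis; the result is statistically significant at the 0.1 level.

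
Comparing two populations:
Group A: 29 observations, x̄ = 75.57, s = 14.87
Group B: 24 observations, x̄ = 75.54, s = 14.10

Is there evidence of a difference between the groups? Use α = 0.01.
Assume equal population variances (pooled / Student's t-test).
Student's two-sample t-test (equal variances):
H₀: μ₁ = μ₂
H₁: μ₁ ≠ μ₂
df = n₁ + n₂ - 2 = 51
Pooled variance s_p² = [(n₁-1)s₁² + (n₂-1)s₂²] / (n₁ + n₂ - 2) = [(28)(14.87²) + (23)(14.10²)] / 51 = 211.0569
SE = √(s_p²(1/n₁ + 1/n₂)) = √(211.0569 × (1/29 + 1/24)) = 4.0090
t = (x̄₁ - x̄₂) / SE = (75.57 - 75.54) / 4.0090 = 0.03 / 4.0090 = 0.007
p-value = 0.9941

Since p-value > α = 0.01, we fail to reject H₀.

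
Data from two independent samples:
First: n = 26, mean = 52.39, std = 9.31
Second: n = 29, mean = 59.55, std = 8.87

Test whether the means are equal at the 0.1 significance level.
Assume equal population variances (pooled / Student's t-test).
Student's two-sample t-test (equal variances):
H₀: μ₁ = μ₂
H₁: μ₁ ≠ μ₂
df = n₁ + n₂ - 2 = 53
Pooled variance s_p² = [(n₁-1)s₁² + (n₂-1)s₂²] / (n₁ + n₂ - 2) = [(25)(9.31²) + (28)(8.87²)] / 53 = 82.4501
SE = √(s_p²(1/n₁ + 1/n₂)) = √(82.4501 × (1/26 + 1/29)) = 2.4524
t = (x̄₁ - x̄₂) / SE = (52.39 - 59.55) / 2.4524 = -7.16 / 2.4524 = -2.920
p-value = 0.0051

Since p-value < α = 0.1, we reject H₀.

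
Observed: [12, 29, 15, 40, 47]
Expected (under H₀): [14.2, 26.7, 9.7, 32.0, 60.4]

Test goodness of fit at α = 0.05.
Chi-square goodness of fit test:
H₀: observed counts match expected distribution
H₁: observed counts differ from expected distribution
df = k - 1 = 4
χ² = Σ(O - E)²/E
   = (12 - 14.2)²/14.2 + (29 - 26.7)²/26.7 + (15 - 9.7)²/9.7 + (40 - 32.0)²/32.0 + (47 - 60.4)²/60.4
   = 0.341 + 0.198 + 2.896 + 2.000 + 2.973
   = 8.41
p-value = 0.0777

Since p-value > α = 0.05, we fail to reject H₀.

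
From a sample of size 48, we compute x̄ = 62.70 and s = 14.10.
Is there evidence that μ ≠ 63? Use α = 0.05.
One-sample t-test:
H₀: μ = 63
H₁: μ ≠ 63
df = n - 1 = 47
t = (x̄ - μ₀) / (s/√n) = (62.70 - 63) / (14.10/√48) = -0.147
p-value = 0.8834

Since p-value > α = 0.05, we fail to reject H₀.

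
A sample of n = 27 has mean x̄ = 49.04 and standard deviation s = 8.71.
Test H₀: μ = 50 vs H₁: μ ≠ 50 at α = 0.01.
One-sample t-test:
H₀: μ = 50
H₁: μ ≠ 50
df = n - 1 = 26
t = (x̄ - μ₀) / (s/√n) = (49.04 - 50) / (8.71/√27) = -0.573
p-value = 0.5718

Since p-value > α = 0.01, we fail to reject H₀.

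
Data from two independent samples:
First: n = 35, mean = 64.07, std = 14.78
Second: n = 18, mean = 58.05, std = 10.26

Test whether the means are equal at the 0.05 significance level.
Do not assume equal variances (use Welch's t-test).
Welch's two-sample t-test:
H₀: μ₁ = μ₂
H₁: μ₁ ≠ μ₂
s₁²/n₁ = 14.78²/35 = 6.2414,  s₂²/n₂ = 10.26²/18 = 5.8482
SE = √(s₁²/n₁ + s₂²/n₂) = √(6.2414 + 5.8482) = 3.4770
df (Welch-Satterthwaite) = (s₁²/n₁ + s₂²/n₂)² / [(s₁²/n₁)²/(n₁-1) + (s₂²/n₂)²/(n₂-1)] ≈ 46.29
t = (x̄₁ - x̄₂) / SE = (64.07 - 58.05) / 3.4770 = 6.02 / 3.4770 = 1.731
p-value = 0.0900

Since p-value > α = 0.05, we fail to reject H₀.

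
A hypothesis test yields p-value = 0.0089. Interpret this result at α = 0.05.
Since p = 0.0089 < α = 0.05, reject H₀.
There is sufficient evidence to reject the null hypothesis; the result is statistically significant at the 0.05 level.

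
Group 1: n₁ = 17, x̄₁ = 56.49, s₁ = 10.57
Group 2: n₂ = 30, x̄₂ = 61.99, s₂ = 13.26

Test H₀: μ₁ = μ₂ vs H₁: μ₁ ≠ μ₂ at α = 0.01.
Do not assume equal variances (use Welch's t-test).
Welch's two-sample t-test:
H₀: μ₁ = μ₂
H₁: μ₁ ≠ μ₂
s₁²/n₁ = 10.57²/17 = 6.5721,  s₂²/n₂ = 13.26²/30 = 5.8609
SE = √(s₁²/n₁ + s₂²/n₂) = √(6.5721 + 5.8609) = 3.5260
df (Welch-Satterthwaite) = (s₁²/n₁ + s₂²/n₂)² / [(s₁²/n₁)²/(n₁-1) + (s₂²/n₂)²/(n₂-1)] ≈ 39.80
t = (x̄₁ - x̄₂) / SE = (56.49 - 61.99) / 3.5260 = -5.50 / 3.5260 = -1.560
p-value = 0.1267

Since p-value > α = 0.01, we fail to reject H₀.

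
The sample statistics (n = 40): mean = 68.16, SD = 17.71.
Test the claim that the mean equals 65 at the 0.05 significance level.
One-sample t-test:
H₀: μ = 65
H₁: μ ≠ 65
df = n - 1 = 39
t = (x̄ - μ₀) / (s/√n) = (68.16 - 65) / (17.71/√40) = 1.128
p-value = 0.2660

Since p-value > α = 0.05, we fail to reject H₀.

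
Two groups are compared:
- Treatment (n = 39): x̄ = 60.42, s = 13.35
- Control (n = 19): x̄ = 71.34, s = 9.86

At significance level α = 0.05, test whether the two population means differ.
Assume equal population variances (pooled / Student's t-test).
Student's two-sample t-test (equal variances):
H₀: μ₁ = μ₂
H₁: μ₁ ≠ μ₂
df = n₁ + n₂ - 2 = 56
Pooled variance s_p² = [(n₁-1)s₁² + (n₂-1)s₂²] / (n₁ + n₂ - 2) = [(38)(13.35²) + (18)(9.86²)] / 56 = 152.1859
SE = √(s_p²(1/n₁ + 1/n₂)) = √(152.1859 × (1/39 + 1/19)) = 3.4514
t = (x̄₁ - x̄₂) / SE = (60.42 - 71.34) / 3.4514 = -10.92 / 3.4514 = -3.164
p-value = 0.0025

Since p-value < α = 0.05, we reject H₀.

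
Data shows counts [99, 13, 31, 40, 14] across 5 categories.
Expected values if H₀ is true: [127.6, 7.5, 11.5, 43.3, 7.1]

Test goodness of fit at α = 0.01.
Chi-square goodness of fit test:
H₀: observed counts match expected distribution
H₁: observed counts differ from expected distribution
df = k - 1 = 4
χ² = Σ(O - E)²/E
   = (99 - 127.6)²/127.6 + (13 - 7.5)²/7.5 + (31 - 11.5)²/11.5 + (40 - 43.3)²/43.3 + (14 - 7.1)²/7.1
   = 6.410 + 4.033 + 33.065 + 0.252 + 6.706
   = 50.47
p-value < 0.0001

Since p-value < α = 0.01, we reject H₀.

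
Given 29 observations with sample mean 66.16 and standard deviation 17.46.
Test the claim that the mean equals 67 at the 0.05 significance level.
One-sample t-test:
H₀: μ = 67
H₁: μ ≠ 67
df = n - 1 = 28
t = (x̄ - μ₀) / (s/√n) = (66.16 - 67) / (17.46/√29) = -0.259
p-value = 0.7975

Since p-value > α = 0.05, we fail to reject H₀.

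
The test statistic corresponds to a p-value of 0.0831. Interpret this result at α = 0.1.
Since p = 0.0831 < α = 0.1, reject H₀.
There is sufficient evidence to reject the null hypothesis; the result is statistically significant at the 0.1 level.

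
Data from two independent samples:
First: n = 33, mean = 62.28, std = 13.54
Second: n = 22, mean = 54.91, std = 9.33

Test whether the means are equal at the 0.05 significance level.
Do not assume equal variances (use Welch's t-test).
Welch's two-sample t-test:
H₀: μ₁ = μ₂
H₁: μ₁ ≠ μ₂
s₁²/n₁ = 13.54²/33 = 5.5555,  s₂²/n₂ = 9.33²/22 = 3.9568
SE = √(s₁²/n₁ + s₂²/n₂) = √(5.5555 + 3.9568) = 3.0842
df (Welch-Satterthwaite) = (s₁²/n₁ + s₂²/n₂)² / [(s₁²/n₁)²/(n₁-1) + (s₂²/n₂)²/(n₂-1)] ≈ 52.91
t = (x̄₁ - x̄₂) / SE = (62.28 - 54.91) / 3.0842 = 7.37 / 3.0842 = 2.390
p-value = 0.0205

Since p-value < α = 0.05, we reject H₀.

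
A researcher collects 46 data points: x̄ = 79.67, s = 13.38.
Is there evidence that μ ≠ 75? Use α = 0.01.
One-sample t-test:
H₀: μ = 75
H₁: μ ≠ 75
df = n - 1 = 45
t = (x̄ - μ₀) / (s/√n) = (79.67 - 75) / (13.38/√46) = 2.367
p-value = 0.0223

Since p-value > α = 0.01, we fail to reject H₀.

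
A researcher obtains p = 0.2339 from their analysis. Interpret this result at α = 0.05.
Since p = 0.2339 > α = 0.05, fail to reject H₀.
There is insufficient evidence to reject the null hypothesis; the result is not statistically significant at the 0.05 level.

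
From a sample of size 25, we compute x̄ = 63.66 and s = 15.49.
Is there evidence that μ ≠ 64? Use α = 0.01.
One-sample t-test:
H₀: μ = 64
H₁: μ ≠ 64
df = n - 1 = 24
t = (x̄ - μ₀) / (s/√n) = (63.66 - 64) / (15.49/√25) = -0.110
p-value = 0.9135

Since p-value > α = 0.01, we fail to reject H₀.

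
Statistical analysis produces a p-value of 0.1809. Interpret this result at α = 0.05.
Since p = 0.1809 > α = 0.05, fail to reject H₀.
There is insufficient evidence to reject the null hypothesis; the result is not statistically significant at the 0.05 level.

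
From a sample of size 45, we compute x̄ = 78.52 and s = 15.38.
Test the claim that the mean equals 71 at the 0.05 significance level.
One-sample t-test:
H₀: μ = 71
H₁: μ ≠ 71
df = n - 1 = 44
t = (x̄ - μ₀) / (s/√n) = (78.52 - 71) / (15.38/√45) = 3.280
p-value = 0.0020

Since p-value < α = 0.05, we reject H₀.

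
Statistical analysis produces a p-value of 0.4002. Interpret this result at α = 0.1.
Since p = 0.4002 > α = 0.1, fail to reject H₀.
There is insufficient evidence to reject the null hypothesis; the result is not statistically significant at the 0.1 level.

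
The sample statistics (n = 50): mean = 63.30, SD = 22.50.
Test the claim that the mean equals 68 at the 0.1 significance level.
One-sample t-test:
H₀: μ = 68
H₁: μ ≠ 68
df = n - 1 = 49
t = (x̄ - μ₀) / (s/√n) = (63.30 - 68) / (22.50/√50) = -1.477
p-value = 0.1461

Since p-value > α = 0.1, we fail to reject H₀.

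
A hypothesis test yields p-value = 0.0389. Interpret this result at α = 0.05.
Since p = 0.0389 < α = 0.05, reject H₀.
There is sufficient evidence to reject the null hypothesis; the result is statistically significant at the 0.05 level.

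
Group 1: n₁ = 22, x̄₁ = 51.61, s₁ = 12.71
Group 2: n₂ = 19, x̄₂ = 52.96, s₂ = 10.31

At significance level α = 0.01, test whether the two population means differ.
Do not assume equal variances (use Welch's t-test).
Welch's two-sample t-test:
H₀: μ₁ = μ₂
H₁: μ₁ ≠ μ₂
s₁²/n₁ = 12.71²/22 = 7.3429,  s₂²/n₂ = 10.31²/19 = 5.5945
SE = √(s₁²/n₁ + s₂²/n₂) = √(7.3429 + 5.5945) = 3.5969
df (Welch-Satterthwaite) = (s₁²/n₁ + s₂²/n₂)² / [(s₁²/n₁)²/(n₁-1) + (s₂²/n₂)²/(n₂-1)] ≈ 38.87
t = (x̄₁ - x̄₂) / SE = (51.61 - 52.96) / 3.5969 = -1.35 / 3.5969 = -0.375
p-value = 0.7095

Since p-value > α = 0.01, we fail to reject H₀.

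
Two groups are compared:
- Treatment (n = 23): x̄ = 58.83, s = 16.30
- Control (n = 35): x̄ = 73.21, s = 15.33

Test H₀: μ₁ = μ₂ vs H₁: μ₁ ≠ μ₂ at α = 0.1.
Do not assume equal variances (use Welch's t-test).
Welch's two-sample t-test:
H₀: μ₁ = μ₂
H₁: μ₁ ≠ μ₂
s₁²/n₁ = 16.30²/23 = 11.5517,  s₂²/n₂ = 15.33²/35 = 6.7145
SE = √(s₁²/n₁ + s₂²/n₂) = √(11.5517 + 6.7145) = 4.2739
df (Welch-Satterthwaite) = (s₁²/n₁ + s₂²/n₂)² / [(s₁²/n₁)²/(n₁-1) + (s₂²/n₂)²/(n₂-1)] ≈ 45.14
t = (x̄₁ - x̄₂) / SE = (58.83 - 73.21) / 4.2739 = -14.38 / 4.2739 = -3.365
p-value = 0.0016

Since p-value < α = 0.1, we reject H₀.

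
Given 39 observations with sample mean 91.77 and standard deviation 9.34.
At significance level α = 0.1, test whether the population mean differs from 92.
One-sample t-test:
H₀: μ = 92
H₁: μ ≠ 92
df = n - 1 = 38
t = (x̄ - μ₀) / (s/√n) = (91.77 - 92) / (9.34/√39) = -0.154
p-value = 0.8786

Since p-value > α = 0.1, we fail to reject H₀.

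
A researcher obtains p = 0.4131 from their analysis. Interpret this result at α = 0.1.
Since p = 0.4131 > α = 0.1, fail to reject H₀.
There is insufficient evidence to reject the null hypothesis; the result is not statistically significant at the 0.1 level.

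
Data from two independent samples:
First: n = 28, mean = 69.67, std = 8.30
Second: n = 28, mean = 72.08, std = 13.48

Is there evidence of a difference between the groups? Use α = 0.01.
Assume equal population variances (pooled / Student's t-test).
Student's two-sample t-test (equal variances):
H₀: μ₁ = μ₂
H₁: μ₁ ≠ μ₂
df = n₁ + n₂ - 2 = 54
Pooled variance s_p² = [(n₁-1)s₁² + (n₂-1)s₂²] / (n₁ + n₂ - 2) = [(27)(8.30²) + (27)(13.48²)] / 54 = 125.3002
SE = √(s_p²(1/n₁ + 1/n₂)) = √(125.3002 × (1/28 + 1/28)) = 2.9917
t = (x̄₁ - x̄₂) / SE = (69.67 - 72.08) / 2.9917 = -2.41 / 2.9917 = -0.806
p-value = 0.4240

Since p-value > α = 0.01, we fail to reject H₀.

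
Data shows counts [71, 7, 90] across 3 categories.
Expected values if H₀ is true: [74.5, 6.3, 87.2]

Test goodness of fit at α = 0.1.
Chi-square goodness of fit test:
H₀: observed counts match expected distribution
H₁: observed counts differ from expected distribution
df = k - 1 = 2
χ² = Σ(O - E)²/E
   = (71 - 74.5)²/74.5 + (7 - 6.3)²/6.3 + (90 - 87.2)²/87.2
   = 0.164 + 0.078 + 0.090
   = 0.33
p-value = 0.8470

Since p-value > α = 0.1, we fail to reject H₀.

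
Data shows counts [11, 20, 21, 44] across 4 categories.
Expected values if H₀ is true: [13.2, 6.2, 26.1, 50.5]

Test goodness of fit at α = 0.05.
Chi-square goodness of fit test:
H₀: observed counts match expected distribution
H₁: observed counts differ from expected distribution
df = k - 1 = 3
χ² = Σ(O - E)²/E
   = (11 - 13.2)²/13.2 + (20 - 6.2)²/6.2 + (21 - 26.1)²/26.1 + (44 - 50.5)²/50.5
   = 0.367 + 30.716 + 0.997 + 0.837
   = 32.92
p-value < 0.0001

Since p-value < α = 0.05, we reject H₀.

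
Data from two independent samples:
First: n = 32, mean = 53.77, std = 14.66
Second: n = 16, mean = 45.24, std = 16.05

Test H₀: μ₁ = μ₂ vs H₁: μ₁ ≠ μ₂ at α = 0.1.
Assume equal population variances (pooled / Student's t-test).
Student's two-sample t-test (equal variances):
H₀: μ₁ = μ₂
H₁: μ₁ ≠ μ₂
df = n₁ + n₂ - 2 = 46
Pooled variance s_p² = [(n₁-1)s₁² + (n₂-1)s₂²] / (n₁ + n₂ - 2) = [(31)(14.66²) + (15)(16.05²)] / 46 = 228.8352
SE = √(s_p²(1/n₁ + 1/n₂)) = √(228.8352 × (1/32 + 1/16)) = 4.6318
t = (x̄₁ - x̄₂) / SE = (53.77 - 45.24) / 4.6318 = 8.53 / 4.6318 = 1.842
p-value = 0.0720

Since p-value < α = 0.1, we reject H₀.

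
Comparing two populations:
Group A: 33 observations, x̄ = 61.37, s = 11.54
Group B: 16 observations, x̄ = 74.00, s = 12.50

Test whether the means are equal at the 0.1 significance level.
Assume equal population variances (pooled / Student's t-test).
Student's two-sample t-test (equal variances):
H₀: μ₁ = μ₂
H₁: μ₁ ≠ μ₂
df = n₁ + n₂ - 2 = 47
Pooled variance s_p² = [(n₁-1)s₁² + (n₂-1)s₂²] / (n₁ + n₂ - 2) = [(32)(11.54²) + (15)(12.50²)] / 47 = 140.5370
SE = √(s_p²(1/n₁ + 1/n₂)) = √(140.5370 × (1/33 + 1/16)) = 3.6114
t = (x̄₁ - x̄₂) / SE = (61.37 - 74.00) / 3.6114 = -12.63 / 3.6114 = -3.497
p-value = 0.0010

Since p-value < α = 0.1, we reject H₀.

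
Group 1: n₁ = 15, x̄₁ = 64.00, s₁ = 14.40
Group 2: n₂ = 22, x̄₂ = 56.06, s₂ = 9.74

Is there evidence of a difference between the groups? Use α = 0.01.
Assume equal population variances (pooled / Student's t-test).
Student's two-sample t-test (equal variances):
H₀: μ₁ = μ₂
H₁: μ₁ ≠ μ₂
df = n₁ + n₂ - 2 = 35
Pooled variance s_p² = [(n₁-1)s₁² + (n₂-1)s₂²] / (n₁ + n₂ - 2) = [(14)(14.40²) + (21)(9.74²)] / 35 = 139.8646
SE = √(s_p²(1/n₁ + 1/n₂)) = √(139.8646 × (1/15 + 1/22)) = 3.9600
t = (x̄₁ - x̄₂) / SE = (64.00 - 56.06) / 3.9600 = 7.94 / 3.9600 = 2.005
p-value = 0.0527

Since p-value > α = 0.01, we fail to reject H₀.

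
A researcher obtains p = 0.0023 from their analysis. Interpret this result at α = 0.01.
Since p = 0.0023 < α = 0.01, reject H₀.
There is sufficient evidence to reject the null hypothesis; the result is statistically significant at the 0.01 level.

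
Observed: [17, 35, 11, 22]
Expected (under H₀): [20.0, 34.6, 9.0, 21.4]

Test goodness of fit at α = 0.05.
Chi-square goodness of fit test:
H₀: observed counts match expected distribution
H₁: observed counts differ from expected distribution
df = k - 1 = 3
χ² = Σ(O - E)²/E
   = (17 - 20.0)²/20.0 + (35 - 34.6)²/34.6 + (11 - 9.0)²/9.0 + (22 - 21.4)²/21.4
   = 0.450 + 0.005 + 0.444 + 0.017
   = 0.92
p-value = 0.8216

Since p-value > α = 0.05, we fail to reject H₀.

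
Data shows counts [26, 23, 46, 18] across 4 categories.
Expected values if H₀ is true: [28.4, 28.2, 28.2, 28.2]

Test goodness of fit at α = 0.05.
Chi-square goodness of fit test:
H₀: observed counts match expected distribution
H₁: observed counts differ from expected distribution
df = k - 1 = 3
χ² = Σ(O - E)²/E
   = (26 - 28.4)²/28.4 + (23 - 28.2)²/28.2 + (46 - 28.2)²/28.2 + (18 - 28.2)²/28.2
   = 0.203 + 0.959 + 11.235 + 3.689
   = 16.09
p-value = 0.0011

Since p-value < α = 0.05, we reject H₀.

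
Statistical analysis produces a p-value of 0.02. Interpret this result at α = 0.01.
Since p = 0.02 > α = 0.01, fail to reject H₀.
There is insufficient evidence to reject the null hypothesis; the result is not statistically significant at the 0.01 level.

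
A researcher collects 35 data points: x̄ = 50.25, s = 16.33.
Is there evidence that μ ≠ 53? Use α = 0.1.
One-sample t-test:
H₀: μ = 53
H₁: μ ≠ 53
df = n - 1 = 34
t = (x̄ - μ₀) / (s/√n) = (50.25 - 53) / (16.33/√35) = -0.996
p-value = 0.3262

Since p-value > α = 0.1, we fail to reject H₀.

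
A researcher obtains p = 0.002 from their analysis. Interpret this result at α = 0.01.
Since p = 0.002 < α = 0.01, reject H₀.
There is sufficient evidence to reject the null hypothesis; the result is statistically significant at the 0.01 level.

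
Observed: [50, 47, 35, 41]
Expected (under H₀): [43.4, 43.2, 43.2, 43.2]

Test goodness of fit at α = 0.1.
Chi-square goodness of fit test:
H₀: observed counts match expected distribution
H₁: observed counts differ from expected distribution
df = k - 1 = 3
χ² = Σ(O - E)²/E
   = (50 - 43.4)²/43.4 + (47 - 43.2)²/43.2 + (35 - 43.2)²/43.2 + (41 - 43.2)²/43.2
   = 1.004 + 0.334 + 1.556 + 0.112
   = 3.01
p-value = 0.3906

Since p-value > α = 0.1, we fail to reject H₀.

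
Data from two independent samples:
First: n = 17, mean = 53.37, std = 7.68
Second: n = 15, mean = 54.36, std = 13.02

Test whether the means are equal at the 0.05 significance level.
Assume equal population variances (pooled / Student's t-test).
Student's two-sample t-test (equal variances):
H₀: μ₁ = μ₂
H₁: μ₁ ≠ μ₂
df = n₁ + n₂ - 2 = 30
Pooled variance s_p² = [(n₁-1)s₁² + (n₂-1)s₂²] / (n₁ + n₂ - 2) = [(16)(7.68²) + (14)(13.02²)] / 30 = 110.5668
SE = √(s_p²(1/n₁ + 1/n₂)) = √(110.5668 × (1/17 + 1/15)) = 3.7249
t = (x̄₁ - x̄₂) / SE = (53.37 - 54.36) / 3.7249 = -0.99 / 3.7249 = -0.266
p-value = 0.7922

Since p-value > α = 0.05, we fail to reject H₀.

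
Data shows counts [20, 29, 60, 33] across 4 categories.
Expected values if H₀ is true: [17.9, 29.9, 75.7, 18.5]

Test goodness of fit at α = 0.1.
Chi-square goodness of fit test:
H₀: observed counts match expected distribution
H₁: observed counts differ from expected distribution
df = k - 1 = 3
χ² = Σ(O - E)²/E
   = (20 - 17.9)²/17.9 + (29 - 29.9)²/29.9 + (60 - 75.7)²/75.7 + (33 - 18.5)²/18.5
   = 0.246 + 0.027 + 3.256 + 11.365
   = 14.89
p-value = 0.0019

Since p-value < α = 0.1, we reject H₀.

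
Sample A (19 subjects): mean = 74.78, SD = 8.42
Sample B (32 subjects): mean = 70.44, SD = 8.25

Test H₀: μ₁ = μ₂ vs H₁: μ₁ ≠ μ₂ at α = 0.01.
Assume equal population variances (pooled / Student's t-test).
Student's two-sample t-test (equal variances):
H₀: μ₁ = μ₂
H₁: μ₁ ≠ μ₂
df = n₁ + n₂ - 2 = 49
Pooled variance s_p² = [(n₁-1)s₁² + (n₂-1)s₂²] / (n₁ + n₂ - 2) = [(18)(8.42²) + (31)(8.25²)] / 49 = 69.1035
SE = √(s_p²(1/n₁ + 1/n₂)) = √(69.1035 × (1/19 + 1/32)) = 2.4076
t = (x̄₁ - x̄₂) / SE = (74.78 - 70.44) / 2.4076 = 4.34 / 2.4076 = 1.803
p-value = 0.0776

Since p-value > α = 0.01, we fail to reject H₀.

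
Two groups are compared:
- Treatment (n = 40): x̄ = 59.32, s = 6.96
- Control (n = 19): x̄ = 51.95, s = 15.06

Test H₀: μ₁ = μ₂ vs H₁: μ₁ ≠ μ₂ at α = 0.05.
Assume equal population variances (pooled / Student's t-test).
Student's two-sample t-test (equal variances):
H₀: μ₁ = μ₂
H₁: μ₁ ≠ μ₂
df = n₁ + n₂ - 2 = 57
Pooled variance s_p² = [(n₁-1)s₁² + (n₂-1)s₂²] / (n₁ + n₂ - 2) = [(39)(6.96²) + (18)(15.06²)] / 57 = 104.7664
SE = √(s_p²(1/n₁ + 1/n₂)) = √(104.7664 × (1/40 + 1/19)) = 2.8519
t = (x̄₁ - x̄₂) / SE = (59.32 - 51.95) / 2.8519 = 7.37 / 2.8519 = 2.584
p-value = 0.0123

Since p-value < α = 0.05, we reject H₀.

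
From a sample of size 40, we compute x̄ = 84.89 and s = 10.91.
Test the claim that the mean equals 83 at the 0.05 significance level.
One-sample t-test:
H₀: μ = 83
H₁: μ ≠ 83
df = n - 1 = 39
t = (x̄ - μ₀) / (s/√n) = (84.89 - 83) / (10.91/√40) = 1.096
p-value = 0.2800

Since p-value > α = 0.05, we fail to reject H₀.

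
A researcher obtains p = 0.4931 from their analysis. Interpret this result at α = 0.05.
Since p = 0.4931 > α = 0.05, fail to reject H₀.
There is insufficient evidence to reject the null hypothesis; the result is not statistically significant at the 0.05 level.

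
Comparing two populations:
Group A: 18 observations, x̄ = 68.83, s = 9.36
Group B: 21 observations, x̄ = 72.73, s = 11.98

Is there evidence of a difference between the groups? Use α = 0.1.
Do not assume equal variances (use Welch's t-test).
Welch's two-sample t-test:
H₀: μ₁ = μ₂
H₁: μ₁ ≠ μ₂
s₁²/n₁ = 9.36²/18 = 4.8672,  s₂²/n₂ = 11.98²/21 = 6.8343
SE = √(s₁²/n₁ + s₂²/n₂) = √(4.8672 + 6.8343) = 3.4207
df (Welch-Satterthwaite) = (s₁²/n₁ + s₂²/n₂)² / [(s₁²/n₁)²/(n₁-1) + (s₂²/n₂)²/(n₂-1)] ≈ 36.72
t = (x̄₁ - x̄₂) / SE = (68.83 - 72.73) / 3.4207 = -3.90 / 3.4207 = -1.140
p-value = 0.2616

Since p-value > α = 0.1, we fail to reject H₀.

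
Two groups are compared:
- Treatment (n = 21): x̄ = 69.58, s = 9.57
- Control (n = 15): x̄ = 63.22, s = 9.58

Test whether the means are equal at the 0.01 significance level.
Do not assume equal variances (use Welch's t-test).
Welch's two-sample t-test:
H₀: μ₁ = μ₂
H₁: μ₁ ≠ μ₂
s₁²/n₁ = 9.57²/21 = 4.3612,  s₂²/n₂ = 9.58²/15 = 6.1184
SE = √(s₁²/n₁ + s₂²/n₂) = √(4.3612 + 6.1184) = 3.2372
df (Welch-Satterthwaite) = (s₁²/n₁ + s₂²/n₂)² / [(s₁²/n₁)²/(n₁-1) + (s₂²/n₂)²/(n₂-1)] ≈ 30.30
t = (x̄₁ - x̄₂) / SE = (69.58 - 63.22) / 3.2372 = 6.36 / 3.2372 = 1.965
p-value = 0.0587

Since p-value > α = 0.01, we fail to reject H₀.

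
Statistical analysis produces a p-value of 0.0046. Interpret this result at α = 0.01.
Since p = 0.0046 < α = 0.01, reject H₀.
There is sufficient evidence to reject the null hypothesis; the result is statistically significant at the 0.01 level.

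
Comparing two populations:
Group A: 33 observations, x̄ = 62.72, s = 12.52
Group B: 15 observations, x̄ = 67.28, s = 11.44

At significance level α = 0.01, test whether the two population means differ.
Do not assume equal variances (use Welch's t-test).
Welch's two-sample t-test:
H₀: μ₁ = μ₂
H₁: μ₁ ≠ μ₂
s₁²/n₁ = 12.52²/33 = 4.7500,  s₂²/n₂ = 11.44²/15 = 8.7249
SE = √(s₁²/n₁ + s₂²/n₂) = √(4.7500 + 8.7249) = 3.6708
df (Welch-Satterthwaite) = (s₁²/n₁ + s₂²/n₂)² / [(s₁²/n₁)²/(n₁-1) + (s₂²/n₂)²/(n₂-1)] ≈ 29.56
t = (x̄₁ - x̄₂) / SE = (62.72 - 67.28) / 3.6708 = -4.56 / 3.6708 = -1.242
p-value = 0.2239

Since p-value > α = 0.01, we fail to reject H₀.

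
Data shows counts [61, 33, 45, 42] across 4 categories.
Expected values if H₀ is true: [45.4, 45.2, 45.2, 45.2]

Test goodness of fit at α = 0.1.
Chi-square goodness of fit test:
H₀: observed counts match expected distribution
H₁: observed counts differ from expected distribution
df = k - 1 = 3
χ² = Σ(O - E)²/E
   = (61 - 45.4)²/45.4 + (33 - 45.2)²/45.2 + (45 - 45.2)²/45.2 + (42 - 45.2)²/45.2
   = 5.360 + 3.293 + 0.001 + 0.227
   = 8.88
p-value = 0.0309

Since p-value < α = 0.1, we reject H₀.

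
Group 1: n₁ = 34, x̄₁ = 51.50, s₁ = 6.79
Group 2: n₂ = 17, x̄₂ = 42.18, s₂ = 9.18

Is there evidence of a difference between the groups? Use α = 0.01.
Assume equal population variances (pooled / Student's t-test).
Student's two-sample t-test (equal variances):
H₀: μ₁ = μ₂
H₁: μ₁ ≠ μ₂
df = n₁ + n₂ - 2 = 49
Pooled variance s_p² = [(n₁-1)s₁² + (n₂-1)s₂²] / (n₁ + n₂ - 2) = [(33)(6.79²) + (16)(9.18²)] / 49 = 58.5672
SE = √(s_p²(1/n₁ + 1/n₂)) = √(58.5672 × (1/34 + 1/17)) = 2.2733
t = (x̄₁ - x̄₂) / SE = (51.50 - 42.18) / 2.2733 = 9.32 / 2.2733 = 4.100
p-value = 0.0002

Since p-value < α = 0.01, we reject H₀.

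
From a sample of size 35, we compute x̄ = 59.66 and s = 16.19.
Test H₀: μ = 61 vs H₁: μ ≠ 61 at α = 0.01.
One-sample t-test:
H₀: μ = 61
H₁: μ ≠ 61
df = n - 1 = 34
t = (x̄ - μ₀) / (s/√n) = (59.66 - 61) / (16.19/√35) = -0.490
p-value = 0.6275

Since p-value > α = 0.01, we fail to reject H₀.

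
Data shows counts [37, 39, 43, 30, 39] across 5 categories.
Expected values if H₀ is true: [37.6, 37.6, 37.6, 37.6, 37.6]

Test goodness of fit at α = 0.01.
Chi-square goodness of fit test:
H₀: observed counts match expected distribution
H₁: observed counts differ from expected distribution
df = k - 1 = 4
χ² = Σ(O - E)²/E
   = (37 - 37.6)²/37.6 + (39 - 37.6)²/37.6 + (43 - 37.6)²/37.6 + (30 - 37.6)²/37.6 + (39 - 37.6)²/37.6
   = 0.010 + 0.052 + 0.776 + 1.536 + 0.052
   = 2.43
p-value = 0.6580

Since p-value > α = 0.01, we fail to reject H₀.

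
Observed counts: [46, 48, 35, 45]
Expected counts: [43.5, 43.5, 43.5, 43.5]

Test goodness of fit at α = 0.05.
Chi-square goodness of fit test:
H₀: observed counts match expected distribution
H₁: observed counts differ from expected distribution
df = k - 1 = 3
χ² = Σ(O - E)²/E
   = (46 - 43.5)²/43.5 + (48 - 43.5)²/43.5 + (35 - 43.5)²/43.5 + (45 - 43.5)²/43.5
   = 0.144 + 0.466 + 1.661 + 0.052
   = 2.32
p-value = 0.5084

Since p-value > α = 0.05, we fail to reject H₀.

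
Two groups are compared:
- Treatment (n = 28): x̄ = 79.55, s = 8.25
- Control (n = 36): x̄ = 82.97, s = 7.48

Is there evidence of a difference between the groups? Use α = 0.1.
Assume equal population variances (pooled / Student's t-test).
Student's two-sample t-test (equal variances):
H₀: μ₁ = μ₂
H₁: μ₁ ≠ μ₂
df = n₁ + n₂ - 2 = 62
Pooled variance s_p² = [(n₁-1)s₁² + (n₂-1)s₂²] / (n₁ + n₂ - 2) = [(27)(8.25²) + (35)(7.48²)] / 62 = 61.2250
SE = √(s_p²(1/n₁ + 1/n₂)) = √(61.2250 × (1/28 + 1/36)) = 1.9716
t = (x̄₁ - x̄₂) / SE = (79.55 - 82.97) / 1.9716 = -3.42 / 1.9716 = -1.735
p-value = 0.0878

Since p-value < α = 0.1, we reject H₀.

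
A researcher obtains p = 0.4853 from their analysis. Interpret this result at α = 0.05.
Since p = 0.4853 > α = 0.05, fail to reject H₀.
There is insufficient evidence to reject the null hypothesis; the result is not statistically significant at the 0.05 level.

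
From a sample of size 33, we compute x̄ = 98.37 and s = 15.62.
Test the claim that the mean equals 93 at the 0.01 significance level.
One-sample t-test:
H₀: μ = 93
H₁: μ ≠ 93
df = n - 1 = 32
t = (x̄ - μ₀) / (s/√n) = (98.37 - 93) / (15.62/√33) = 1.975
p-value = 0.0570

Since p-value > α = 0.01, we fail to reject H₀.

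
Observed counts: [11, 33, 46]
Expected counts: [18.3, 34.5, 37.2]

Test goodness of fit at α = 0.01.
Chi-square goodness of fit test:
H₀: observed counts match expected distribution
H₁: observed counts differ from expected distribution
df = k - 1 = 2
χ² = Σ(O - E)²/E
   = (11 - 18.3)²/18.3 + (33 - 34.5)²/34.5 + (46 - 37.2)²/37.2
   = 2.912 + 0.065 + 2.082
   = 5.06
p-value = 0.0797

Since p-value > α = 0.01, we fail to reject H₀.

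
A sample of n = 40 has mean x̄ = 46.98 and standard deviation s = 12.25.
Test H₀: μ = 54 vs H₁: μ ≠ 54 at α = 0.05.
One-sample t-test:
H₀: μ = 54
H₁: μ ≠ 54
df = n - 1 = 39
t = (x̄ - μ₀) / (s/√n) = (46.98 - 54) / (12.25/√40) = -3.624
p-value = 0.0008

Since p-value < α = 0.05, we reject H₀.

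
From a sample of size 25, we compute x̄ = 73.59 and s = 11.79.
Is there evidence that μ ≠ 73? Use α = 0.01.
One-sample t-test:
H₀: μ = 73
H₁: μ ≠ 73
df = n - 1 = 24
t = (x̄ - μ₀) / (s/√n) = (73.59 - 73) / (11.79/√25) = 0.250
p-value = 0.8046

Since p-value > α = 0.01, we fail to reject H₀.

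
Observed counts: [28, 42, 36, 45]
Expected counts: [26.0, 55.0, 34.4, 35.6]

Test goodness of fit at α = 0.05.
Chi-square goodness of fit test:
H₀: observed counts match expected distribution
H₁: observed counts differ from expected distribution
df = k - 1 = 3
χ² = Σ(O - E)²/E
   = (28 - 26.0)²/26.0 + (42 - 55.0)²/55.0 + (36 - 34.4)²/34.4 + (45 - 35.6)²/35.6
   = 0.154 + 3.073 + 0.074 + 2.482
   = 5.78
p-value = 0.1227

Since p-value > α = 0.05, we fail to reject H₀.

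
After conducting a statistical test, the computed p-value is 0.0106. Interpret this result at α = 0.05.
Since p = 0.0106 < α = 0.05, reject H₀.
There is sufficient evidence to reject the null hypothesis; the result is statistically significant at the 0.05 level.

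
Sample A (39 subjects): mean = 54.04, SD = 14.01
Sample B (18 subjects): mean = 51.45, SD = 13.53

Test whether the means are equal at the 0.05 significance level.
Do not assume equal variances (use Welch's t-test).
Welch's two-sample t-test:
H₀: μ₁ = μ₂
H₁: μ₁ ≠ μ₂
s₁²/n₁ = 14.01²/39 = 5.0328,  s₂²/n₂ = 13.53²/18 = 10.1700
SE = √(s₁²/n₁ + s₂²/n₂) = √(5.0328 + 10.1700) = 3.8991
df (Welch-Satterthwaite) = (s₁²/n₁ + s₂²/n₂)² / [(s₁²/n₁)²/(n₁-1) + (s₂²/n₂)²/(n₂-1)] ≈ 34.24
t = (x̄₁ - x̄₂) / SE = (54.04 - 51.45) / 3.8991 = 2.59 / 3.8991 = 0.664
p-value = 0.5110

Since p-value > α = 0.05, we fail to reject H₀.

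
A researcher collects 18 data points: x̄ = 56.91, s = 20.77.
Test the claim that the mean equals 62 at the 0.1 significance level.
One-sample t-test:
H₀: μ = 62
H₁: μ ≠ 62
df = n - 1 = 17
t = (x̄ - μ₀) / (s/√n) = (56.91 - 62) / (20.77/√18) = -1.040
p-value = 0.3130

Since p-value > α = 0.1, we fail to reject H₀.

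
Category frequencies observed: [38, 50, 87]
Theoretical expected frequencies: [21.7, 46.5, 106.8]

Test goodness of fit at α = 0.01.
Chi-square goodness of fit test:
H₀: observed counts match expected distribution
H₁: observed counts differ from expected distribution
df = k - 1 = 2
χ² = Σ(O - E)²/E
   = (38 - 21.7)²/21.7 + (50 - 46.5)²/46.5 + (87 - 106.8)²/106.8
   = 12.244 + 0.263 + 3.671
   = 16.18
p-value = 0.0003

Since p-value < α = 0.01, we reject H₀.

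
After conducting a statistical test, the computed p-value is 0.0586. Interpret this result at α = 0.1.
Since p = 0.0586 < α = 0.1, reject H₀.
There is sufficient evidence to reject the null hypothesis; the result is statistically significant at the 0.1 level.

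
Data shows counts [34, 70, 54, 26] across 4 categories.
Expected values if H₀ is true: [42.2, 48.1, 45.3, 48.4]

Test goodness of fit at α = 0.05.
Chi-square goodness of fit test:
H₀: observed counts match expected distribution
H₁: observed counts differ from expected distribution
df = k - 1 = 3
χ² = Σ(O - E)²/E
   = (34 - 42.2)²/42.2 + (70 - 48.1)²/48.1 + (54 - 45.3)²/45.3 + (26 - 48.4)²/48.4
   = 1.593 + 9.971 + 1.671 + 10.367
   = 23.60
p-value < 0.0001

Since p-value < α = 0.05, we reject H₀.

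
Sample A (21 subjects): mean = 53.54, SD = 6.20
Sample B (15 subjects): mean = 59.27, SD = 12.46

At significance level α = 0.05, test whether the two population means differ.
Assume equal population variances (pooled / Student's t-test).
Student's two-sample t-test (equal variances):
H₀: μ₁ = μ₂
H₁: μ₁ ≠ μ₂
df = n₁ + n₂ - 2 = 34
Pooled variance s_p² = [(n₁-1)s₁² + (n₂-1)s₂²] / (n₁ + n₂ - 2) = [(20)(6.20²) + (14)(12.46²)] / 34 = 86.5389
SE = √(s_p²(1/n₁ + 1/n₂)) = √(86.5389 × (1/21 + 1/15)) = 3.1449
t = (x̄₁ - x̄₂) / SE = (53.54 - 59.27) / 3.1449 = -5.73 / 3.1449 = -1.822
p-value = 0.0773

Since p-value > α = 0.05, we fail to reject H₀.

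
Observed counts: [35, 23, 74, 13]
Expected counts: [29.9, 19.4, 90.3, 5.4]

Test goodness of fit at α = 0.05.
Chi-square goodness of fit test:
H₀: observed counts match expected distribution
H₁: observed counts differ from expected distribution
df = k - 1 = 3
χ² = Σ(O - E)²/E
   = (35 - 29.9)²/29.9 + (23 - 19.4)²/19.4 + (74 - 90.3)²/90.3 + (13 - 5.4)²/5.4
   = 0.870 + 0.668 + 2.942 + 10.696
   = 15.18
p-value = 0.0017

Since p-value < α = 0.05, we reject H₀.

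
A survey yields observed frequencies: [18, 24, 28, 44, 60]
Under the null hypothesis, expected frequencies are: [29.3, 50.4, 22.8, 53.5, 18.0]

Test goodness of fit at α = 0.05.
Chi-square goodness of fit test:
H₀: observed counts match expected distribution
H₁: observed counts differ from expected distribution
df = k - 1 = 4
χ² = Σ(O - E)²/E
   = (18 - 29.3)²/29.3 + (24 - 50.4)²/50.4 + (28 - 22.8)²/22.8 + (44 - 53.5)²/53.5 + (60 - 18.0)²/18.0
   = 4.358 + 13.829 + 1.186 + 1.687 + 98.000
   = 119.06
p-value < 0.0001

Since p-value < α = 0.05, we reject H₀.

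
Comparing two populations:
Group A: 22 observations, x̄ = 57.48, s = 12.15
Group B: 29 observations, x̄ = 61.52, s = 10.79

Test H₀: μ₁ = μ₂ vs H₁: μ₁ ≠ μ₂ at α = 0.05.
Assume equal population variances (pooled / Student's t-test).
Student's two-sample t-test (equal variances):
H₀: μ₁ = μ₂
H₁: μ₁ ≠ μ₂
df = n₁ + n₂ - 2 = 49
Pooled variance s_p² = [(n₁-1)s₁² + (n₂-1)s₂²] / (n₁ + n₂ - 2) = [(21)(12.15²) + (28)(10.79²)] / 49 = 129.7948
SE = √(s_p²(1/n₁ + 1/n₂)) = √(129.7948 × (1/22 + 1/29)) = 3.2211
t = (x̄₁ - x̄₂) / SE = (57.48 - 61.52) / 3.2211 = -4.04 / 3.2211 = -1.254
p-value = 0.2157

Since p-value > α = 0.05, we fail to reject H₀.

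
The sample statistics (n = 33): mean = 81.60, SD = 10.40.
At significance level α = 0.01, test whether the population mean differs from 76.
One-sample t-test:
H₀: μ = 76
H₁: μ ≠ 76
df = n - 1 = 32
t = (x̄ - μ₀) / (s/√n) = (81.60 - 76) / (10.40/√33) = 3.093
p-value = 0.0041

Since p-value < α = 0.01, we reject H₀.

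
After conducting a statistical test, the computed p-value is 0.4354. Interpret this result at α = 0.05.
Since p = 0.4354 > α = 0.05, fail to reject H₀.
There is insufficient evidence to reject the null hypothesis; the result is not statistically significant at the 0.05 level.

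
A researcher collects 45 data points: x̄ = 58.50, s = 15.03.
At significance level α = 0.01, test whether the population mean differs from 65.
One-sample t-test:
H₀: μ = 65
H₁: μ ≠ 65
df = n - 1 = 44
t = (x̄ - μ₀) / (s/√n) = (58.50 - 65) / (15.03/√45) = -2.901
p-value = 0.0058

Since p-value < α = 0.01, we reject H₀.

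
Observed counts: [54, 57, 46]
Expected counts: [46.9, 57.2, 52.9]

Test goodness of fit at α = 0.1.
Chi-square goodness of fit test:
H₀: observed counts match expected distribution
H₁: observed counts differ from expected distribution
df = k - 1 = 2
χ² = Σ(O - E)²/E
   = (54 - 46.9)²/46.9 + (57 - 57.2)²/57.2 + (46 - 52.9)²/52.9
   = 1.075 + 0.001 + 0.900
   = 1.98
p-value = 0.3724

Since p-value > α = 0.1, we fail to reject H₀.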